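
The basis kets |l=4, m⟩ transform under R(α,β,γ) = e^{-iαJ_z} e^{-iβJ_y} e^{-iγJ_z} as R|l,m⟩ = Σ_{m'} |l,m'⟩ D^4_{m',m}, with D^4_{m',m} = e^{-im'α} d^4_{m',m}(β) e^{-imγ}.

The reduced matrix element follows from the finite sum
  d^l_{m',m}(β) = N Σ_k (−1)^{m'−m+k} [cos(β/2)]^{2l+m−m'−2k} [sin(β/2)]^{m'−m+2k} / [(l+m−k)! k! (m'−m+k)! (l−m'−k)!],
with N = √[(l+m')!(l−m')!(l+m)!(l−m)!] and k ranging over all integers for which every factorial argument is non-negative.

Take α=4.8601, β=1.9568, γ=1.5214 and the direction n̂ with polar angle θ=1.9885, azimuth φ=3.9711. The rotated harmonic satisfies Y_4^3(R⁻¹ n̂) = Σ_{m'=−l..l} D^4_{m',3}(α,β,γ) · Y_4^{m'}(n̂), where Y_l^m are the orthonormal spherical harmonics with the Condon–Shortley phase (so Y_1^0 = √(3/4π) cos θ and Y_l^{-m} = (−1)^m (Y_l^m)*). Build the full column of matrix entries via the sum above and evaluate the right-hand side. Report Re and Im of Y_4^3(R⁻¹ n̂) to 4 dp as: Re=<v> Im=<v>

Re=0.2280 Im=0.2392

Need the full column D^4_{m',3} for m'=−4..4 at α=4.8601, β=1.9568, γ=1.5214.
cos(β/2)=0.558351, sin(β/2)=0.829605
d^4_{-4,3}: single k=7 term ⇒ +0.427122;  D = -0.287698+0.315694i
d^4_{-3,3}: k∈[6..7] ⇒ +0.711444 -0.224373 = +0.487070;  D = -0.404368-0.271522i
d^4_{-2,3}: k∈[5..6] ⇒ +0.767827 -0.565029 = +0.202798;  D = +0.087042-0.183168i
d^4_{-1,3}: k∈[4..5] ⇒ +0.609022 -0.806701 = -0.197680;  D = -0.189088-0.057644i
d^4_{0,3}: k∈[3..4] ⇒ +0.366618 -0.809361 = -0.442743;  D = +0.065370-0.437891i
d^4_{1,3}: k∈[2..3] ⇒ +0.165522 -0.609022 = -0.443500;  D = +0.443500+0.000212i
d^4_{2,3}: k∈[1..2] ⇒ +0.052515 -0.347804 = -0.295289;  D = +0.043319+0.292094i
d^4_{3,3}: k∈[0..1] ⇒ +0.009446 -0.145976 = -0.136530;  D = -0.130635+0.039687i
d^4_{4,3}: single k=0 term ⇒ -0.039698;  D = -0.017004-0.035872i
Y_4^{m'}(θ=1.9885,φ=3.9711) and Σ D·Y over m':
  (-0.2877+0.3157i)·(-0.3041+0.0542i)  (-0.4044-0.2715i)·(-0.3079-0.2356i)  (+0.0870-0.1832i)·(-0.0037-0.0423i)  (-0.1891-0.0576i)·(-0.2189+0.2391i)  (+0.0654-0.4379i)·(-0.1046+0.0000i)  (+0.4435+0.0002i)·(+0.2189+0.2391i)  (+0.0433+0.2921i)·(-0.0037+0.0423i)  (-0.1306+0.0397i)·(+0.3079-0.2356i)  (-0.0170-0.0359i)·(-0.3041-0.0542i)
Y_4^3(R⁻¹ n̂) = +0.228042+0.239171i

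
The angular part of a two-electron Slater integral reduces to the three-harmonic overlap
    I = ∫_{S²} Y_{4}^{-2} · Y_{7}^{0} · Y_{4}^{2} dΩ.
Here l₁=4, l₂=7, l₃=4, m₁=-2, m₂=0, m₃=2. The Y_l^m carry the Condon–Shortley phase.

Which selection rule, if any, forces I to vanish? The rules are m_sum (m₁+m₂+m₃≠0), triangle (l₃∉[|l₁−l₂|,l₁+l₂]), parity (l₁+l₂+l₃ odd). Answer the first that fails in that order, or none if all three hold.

Σmᵢ = 0  ✓
l₃∈[|l₁−l₂|,l₁+l₂]=[3,11], have l₃=4  ✓
Σlᵢ = 15 ⇒ odd  ✗

parity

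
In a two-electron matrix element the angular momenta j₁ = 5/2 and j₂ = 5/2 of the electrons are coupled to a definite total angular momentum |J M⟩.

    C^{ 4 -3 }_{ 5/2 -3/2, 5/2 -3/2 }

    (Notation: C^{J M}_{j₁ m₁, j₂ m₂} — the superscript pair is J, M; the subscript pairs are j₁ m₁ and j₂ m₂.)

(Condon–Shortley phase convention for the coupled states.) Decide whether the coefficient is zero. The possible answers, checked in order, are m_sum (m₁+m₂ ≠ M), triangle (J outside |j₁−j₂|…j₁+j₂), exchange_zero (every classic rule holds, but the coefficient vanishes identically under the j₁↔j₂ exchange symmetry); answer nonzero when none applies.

exchange_zero

m-sum: m₁+m₂ = -3/2+(-3/2) = -3, M = -3  ✓
triangle: |j₁−j₂| = 0 ≤ J = 4 ≤ j₁+j₂ = 5  ✓
exchange: j₁=j₂ and m₁=m₂, and (−1)^(j₁+j₂−J) = (−1)^1 = −1 forces ⟨j₁m₁;j₂m₂|JM⟩ = −⟨j₂m₂;j₁m₁|JM⟩ = −⟨j₁m₁;j₂m₂|JM⟩ ⇒ the coefficient vanishes identically
Racah sum check: Σ_k collapses to 0 ⇒ CG = 0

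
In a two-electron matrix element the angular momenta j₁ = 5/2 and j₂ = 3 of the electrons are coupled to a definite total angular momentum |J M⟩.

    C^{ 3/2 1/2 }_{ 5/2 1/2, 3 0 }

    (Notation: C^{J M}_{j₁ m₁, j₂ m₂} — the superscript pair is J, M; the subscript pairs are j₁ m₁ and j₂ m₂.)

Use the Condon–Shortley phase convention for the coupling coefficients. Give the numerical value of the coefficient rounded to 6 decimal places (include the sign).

+0.338062  (= +√(4/35))

√[4·4!1!2!/8! · 3!2!3!3!2!1!] = √(144/35)
  +(−1)^1/∏(1,3,1,2,0,0)! = -1/12  (running -1/12)
  +(−1)^2/∏(2,2,0,1,1,1)! = 1/4  (running 1/6)
⟨..|..⟩ = √(144/35)·(1/6) = +0.338062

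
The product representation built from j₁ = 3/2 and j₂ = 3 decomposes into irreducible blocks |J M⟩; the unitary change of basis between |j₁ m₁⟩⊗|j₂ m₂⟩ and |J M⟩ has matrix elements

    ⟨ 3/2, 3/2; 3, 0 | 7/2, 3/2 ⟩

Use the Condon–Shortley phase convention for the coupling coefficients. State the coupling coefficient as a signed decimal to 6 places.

+√(10/21) = +0.690066

√[8·1!2!5!/9! · 3!0!3!3!5!2!] = √(1920/7)
  +(−1)^0/∏(0,1,0,3,2,2)! = 1/24  (running 1/24)
⟨..|..⟩ = √(1920/7)·(1/24) = +0.690066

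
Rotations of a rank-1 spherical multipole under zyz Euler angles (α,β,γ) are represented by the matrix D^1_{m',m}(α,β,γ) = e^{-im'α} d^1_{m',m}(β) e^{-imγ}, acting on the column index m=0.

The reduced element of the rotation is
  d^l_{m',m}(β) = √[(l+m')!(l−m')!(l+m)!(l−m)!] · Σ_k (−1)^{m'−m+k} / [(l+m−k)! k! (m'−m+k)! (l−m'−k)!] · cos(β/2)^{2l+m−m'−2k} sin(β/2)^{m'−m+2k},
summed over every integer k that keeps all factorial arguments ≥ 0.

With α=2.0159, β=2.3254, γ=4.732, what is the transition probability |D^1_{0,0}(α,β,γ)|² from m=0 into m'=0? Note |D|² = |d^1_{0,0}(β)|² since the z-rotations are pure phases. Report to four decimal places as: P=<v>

P=0.4692

D^1_{0,0}(2.0159,2.3254,4.7320) = e^{-i·0·2.0159}·d^1_{0,0}(2.3254)·e^{-i·0·4.7320}. Compute d first:
c=cos(2.325400/2)=0.396863, s=sin(2.325400/2)=0.917878; N=√[1·1·1·1]=1.000000
k∈{0,1} keeps every argument non-negative
  k=0: (−1)^0·1.0000/(1)·0.3969^2·0.9179^0 = +0.157500
  k=1: (−1)^1·1.0000/(1)·0.3969^0·0.9179^2 = -0.842500
d^1_{0,0}(2.3254) = +0.157500 -0.842500 = -0.685000
|D^1_{0,0}|² = |d^1_{0,0}(β)|² = (-0.685000)² = 0.469225 (the z-rotation phases have unit modulus)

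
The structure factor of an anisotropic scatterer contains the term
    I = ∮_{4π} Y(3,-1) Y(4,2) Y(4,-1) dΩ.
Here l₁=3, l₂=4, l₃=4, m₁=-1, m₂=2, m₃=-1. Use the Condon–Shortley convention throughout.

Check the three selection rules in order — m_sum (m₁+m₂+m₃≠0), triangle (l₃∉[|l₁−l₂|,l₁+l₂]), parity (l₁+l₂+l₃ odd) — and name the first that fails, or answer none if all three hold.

Σmᵢ = 0  ✓
l₃∈[|l₁−l₂|,l₁+l₂]=[1,7], have l₃=4  ✓
Σlᵢ = 11 ⇒ odd  ✗

parity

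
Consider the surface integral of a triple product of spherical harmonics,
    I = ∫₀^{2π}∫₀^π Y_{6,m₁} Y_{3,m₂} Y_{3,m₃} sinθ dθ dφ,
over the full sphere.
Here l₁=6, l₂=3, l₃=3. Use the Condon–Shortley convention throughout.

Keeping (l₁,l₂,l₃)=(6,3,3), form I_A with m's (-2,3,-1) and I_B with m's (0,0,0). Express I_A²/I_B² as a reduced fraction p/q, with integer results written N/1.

7/100

Shared (l₁,l₂,l₃)=(6,3,3): N and (l;000)² cancel in I_A²/I_B².
A: Δ = 6!·6!·0!/13! = 1/12012; Racah Σ t=6..6: t=6:+1/34560 = 1/34560; ⇒ 3j(6 3 3; -2 3 -1)² = 1/429, sgn +1
B: Δ = 6!·6!·0!/13! = 1/12012; Racah Σ t=3..3: t=3:−1/1296 = -1/1296; ⇒ 3j(6 3 3; 0 0 0)² = 100/3003, sgn +1
I_A²/I_B² = (1/429)/(100/3003) = 7/100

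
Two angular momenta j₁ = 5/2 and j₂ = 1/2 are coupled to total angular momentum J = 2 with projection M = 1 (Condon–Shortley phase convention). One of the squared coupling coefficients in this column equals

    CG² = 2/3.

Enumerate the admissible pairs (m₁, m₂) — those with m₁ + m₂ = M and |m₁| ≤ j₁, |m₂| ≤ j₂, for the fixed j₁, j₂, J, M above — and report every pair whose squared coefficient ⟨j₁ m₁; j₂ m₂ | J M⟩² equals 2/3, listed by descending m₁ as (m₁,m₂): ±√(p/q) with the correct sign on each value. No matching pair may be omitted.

Admissible pairs with m₁+m₂ = M = 1: (1/2,1/2), (3/2,-1/2)
  (m₁,m₂)=(3/2,-1/2): CG² = 2/3, CG = +√(2/3)   ← matches the target
  (m₁,m₂)=(1/2,1/2): CG² = 1/3, CG = −√(1/3)
Pairs with CG² = 2/3: (3/2,-1/2): +√(2/3)

(3/2,-1/2): +√(2/3)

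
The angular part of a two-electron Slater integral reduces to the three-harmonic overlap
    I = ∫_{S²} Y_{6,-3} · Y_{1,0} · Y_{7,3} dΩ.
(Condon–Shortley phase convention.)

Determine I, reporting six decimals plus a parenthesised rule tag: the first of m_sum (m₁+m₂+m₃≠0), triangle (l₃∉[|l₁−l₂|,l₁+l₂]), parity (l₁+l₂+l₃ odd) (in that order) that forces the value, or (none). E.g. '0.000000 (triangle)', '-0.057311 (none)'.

m-sum 0 ✓  L=14 even ✓  5≤7≤7 ✓
Π(2lᵢ+1) = 13×3×15 = 585
triangle coeff Δ(6,1,7) = 1/1365
Σ_t [0,0]: t=0:+1/518400 = 1/518400
(3j)²=7/195 [(6 1 7; 0 0 0)], sign=-1
Σ_t [0,0]: t=0:+1/2177280 = 1/2177280
(3j)²=8/273 [(6 1 7; -3 0 3)], sign=+1
⇒ 4πI² = 8/13
I = (-1)√(8/13/(4π)) = -0.22129336
No selection rule forces the value: the integral is nonzero (none).

-0.221293 (none)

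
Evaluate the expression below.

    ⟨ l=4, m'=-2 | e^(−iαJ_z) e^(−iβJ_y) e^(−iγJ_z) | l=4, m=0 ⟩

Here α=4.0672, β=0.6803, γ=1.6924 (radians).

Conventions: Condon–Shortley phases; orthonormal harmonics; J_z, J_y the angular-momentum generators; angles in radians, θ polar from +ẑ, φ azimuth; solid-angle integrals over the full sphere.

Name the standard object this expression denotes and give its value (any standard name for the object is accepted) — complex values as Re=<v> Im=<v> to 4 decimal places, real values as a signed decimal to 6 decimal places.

Wigner D-matrix element, Re=-0.1398 Im=0.4855

This is a Wigner D-matrix element — the rotation-matrix element ⟨l m'| R(α,β,γ) |l m⟩ in the angular-momentum basis.
Split into d^4_{-2,0}(β=0.6803) × two z-phases.
With c≡cos(β/2)=0.942705 and s≡sin(β/2)=0.333629, N=[2·720·24·24]^{1/2}=910.735966
The bounds max(0,m−m')=2 and min(l+m,l−m')=4 give 3 terms
  k=2: (−1)^0·910.7360/(96)·0.9427^6·0.3336^2 = +0.741142
  k=3: (−1)^1·910.7360/(36)·0.9427^4·0.3336^4 = -0.247540
  k=4: (−1)^2·910.7360/(96)·0.9427^2·0.3336^6 = +0.011627
d^4_{-2,0}(0.6803) = +0.741142 -0.247540 +0.011627 = +0.505229
Attach z-rotation phases: D = e^{-i(-2)(4.0672)}·(+0.505229)·e^{-i(0)(1.6924)} = -0.139826+0.485494i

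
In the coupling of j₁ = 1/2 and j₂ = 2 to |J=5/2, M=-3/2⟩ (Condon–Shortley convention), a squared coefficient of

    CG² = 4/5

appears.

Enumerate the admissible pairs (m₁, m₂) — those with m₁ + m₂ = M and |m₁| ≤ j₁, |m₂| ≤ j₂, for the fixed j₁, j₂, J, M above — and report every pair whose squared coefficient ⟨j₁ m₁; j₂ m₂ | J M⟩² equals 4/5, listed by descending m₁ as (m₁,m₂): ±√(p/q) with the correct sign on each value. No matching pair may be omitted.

Admissible pairs with m₁+m₂ = M = -3/2: (-1/2,-1), (1/2,-2)
  (m₁,m₂)=(1/2,-2): CG² = 1/5, CG = +√(1/5)
  (m₁,m₂)=(-1/2,-1): CG² = 4/5, CG = +√(4/5)   ← matches the target
Pairs with CG² = 4/5: (-1/2,-1): +√(4/5)

(-1/2,-1): +√(4/5)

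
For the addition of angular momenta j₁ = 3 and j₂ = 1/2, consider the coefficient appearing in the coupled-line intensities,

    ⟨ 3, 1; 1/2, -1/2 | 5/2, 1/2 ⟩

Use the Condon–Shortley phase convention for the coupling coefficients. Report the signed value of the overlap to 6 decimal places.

+0.755929

√[6·1!5!0!/7! · 4!2!0!1!3!2!] = √(576/7)
  +(−1)^0/∏(0,1,2,0,3,0)! = 1/12  (running 1/12)
⟨..|..⟩ = √(576/7)·(1/12) = +0.755929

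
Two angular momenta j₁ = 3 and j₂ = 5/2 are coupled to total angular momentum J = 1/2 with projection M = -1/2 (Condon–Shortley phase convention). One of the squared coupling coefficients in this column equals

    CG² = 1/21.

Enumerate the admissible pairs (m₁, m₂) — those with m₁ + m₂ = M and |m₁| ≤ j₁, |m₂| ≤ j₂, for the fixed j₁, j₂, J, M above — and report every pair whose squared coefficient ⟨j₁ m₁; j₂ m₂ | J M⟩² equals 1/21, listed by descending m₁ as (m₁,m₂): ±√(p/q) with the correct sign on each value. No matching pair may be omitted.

(2,-5/2): +√(1/21)

Admissible pairs with m₁+m₂ = M = -1/2: (-3,5/2), (-2,3/2), (-1,1/2), (0,-1/2), (1,-3/2), (2,-5/2)
  (m₁,m₂)=(2,-5/2): CG² = 1/21, CG = +√(1/21)   ← matches the target
  (m₁,m₂)=(1,-3/2): CG² = 2/21, CG = −√(2/21)
  (m₁,m₂)=(0,-1/2): CG² = 1/7, CG = +√(1/7)
  (m₁,m₂)=(-1,1/2): CG² = 4/21, CG = −√(4/21)
  (m₁,m₂)=(-2,3/2): CG² = 5/21, CG = +√(5/21)
  (m₁,m₂)=(-3,5/2): CG² = 2/7, CG = −√(2/7)
Pairs with CG² = 1/21: (2,-5/2): +√(1/21)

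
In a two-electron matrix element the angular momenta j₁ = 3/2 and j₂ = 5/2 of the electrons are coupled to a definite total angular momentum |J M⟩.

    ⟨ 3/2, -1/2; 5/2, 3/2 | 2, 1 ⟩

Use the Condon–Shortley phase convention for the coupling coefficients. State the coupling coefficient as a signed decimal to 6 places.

+0.154303

j₁+j₂−J=2  J+j₁−j₂=1  J−j₁+j₂=3  j₁+j₂+J+1=7
(j₁±m₁, j₂±m₂, J±M) = (1,2,4,1,3,1)
P² = 24/7
sum k=1..2:
  [1] −1/6 = -1/6
  [2] +1/4 = 1/4
S = 1/12
C² = P²·S² = 1/42 ; C = +0.154303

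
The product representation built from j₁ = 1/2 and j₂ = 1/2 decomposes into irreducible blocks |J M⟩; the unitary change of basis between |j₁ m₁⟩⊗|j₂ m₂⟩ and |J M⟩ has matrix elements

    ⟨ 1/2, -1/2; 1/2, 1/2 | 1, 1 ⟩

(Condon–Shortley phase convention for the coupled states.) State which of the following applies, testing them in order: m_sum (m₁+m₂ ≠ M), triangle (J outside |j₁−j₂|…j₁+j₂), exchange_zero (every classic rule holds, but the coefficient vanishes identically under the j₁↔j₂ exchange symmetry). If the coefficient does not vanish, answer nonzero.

m-sum: m₁+m₂ = -1/2+1/2 = 0, M = 1  ✗ ⇒ coefficient is 0

m_sum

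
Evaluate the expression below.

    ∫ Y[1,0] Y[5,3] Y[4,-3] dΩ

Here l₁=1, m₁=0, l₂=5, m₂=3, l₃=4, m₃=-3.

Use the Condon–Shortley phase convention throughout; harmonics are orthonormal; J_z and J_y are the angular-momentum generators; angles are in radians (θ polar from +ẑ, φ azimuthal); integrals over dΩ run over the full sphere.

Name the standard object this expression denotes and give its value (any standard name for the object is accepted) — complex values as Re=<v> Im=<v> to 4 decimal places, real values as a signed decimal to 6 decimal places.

This is a Gaunt coefficient — the integral of a triple product of spherical harmonics over the sphere.
Rules hold: Σm=0, L=10 even, 4≤4≤6.
N = 3·11·9 = 297
Δ = 2!·0!·8!/11! = 1/495
Racah Σ t=1..1: t=1:−1/576 = -1/576
⇒ 3j(1 5 4; 0 0 0)² = 5/99, sgn -1
Racah Σ t=1..1: t=1:−1/5040 = -1/5040
⇒ 3j(1 5 4; 0 3 -3)² = 16/495, sgn +1
4πI² = N·(3j₀)²·(3jₘ)² = 16/33
I = -1·√(0.484848/4π) = -0.19642560

Gaunt coefficient, -0.196426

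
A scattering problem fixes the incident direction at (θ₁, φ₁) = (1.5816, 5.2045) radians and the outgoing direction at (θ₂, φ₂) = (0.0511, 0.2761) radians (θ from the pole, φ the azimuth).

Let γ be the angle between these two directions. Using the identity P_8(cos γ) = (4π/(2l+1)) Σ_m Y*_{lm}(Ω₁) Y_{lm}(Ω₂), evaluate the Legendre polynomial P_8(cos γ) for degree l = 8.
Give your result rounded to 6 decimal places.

Term-by-term m-sum for l=8 (normalisation 4π/17 = 0.739198):
  [-8]  conj(Y_{8,-8})(Ω₁) = (-0.360670, -0.367881) ; Y_{8,-8}(Ω₂) = (-0.000000, -0.000000) ; Δ = (-0.000000, 0.000000)
  [-7]  conj(Y_{8,-7})(Ω₁) = (-0.006647, 0.021249) ; Y_{8,-7}(Ω₂) = (-0.000000, -0.000000) ; Δ = (0.000000, -0.000000)
  [-6]  conj(Y_{8,-6})(Ω₁) = (-0.368942, 0.070544) ; Y_{8,-6}(Ω₂) = (-0.000000, -0.000000) ; Δ = (0.000000, 0.000000)
  [-5]  conj(Y_{8,-5})(Ω₁) = (0.016578, 0.020457) ; Y_{8,-5}(Ω₂) = (0.000001, -0.000003) ; Δ = (0.000000, -0.000000)
  [-4]  conj(Y_{8,-4})(Ω₁) = (-0.130576, 0.310877) ; Y_{8,-4}(Ω₂) = (0.000041, -0.000082) ; Δ = (0.000020, 0.000023)
  [-3]  conj(Y_{8,-3})(Ω₁) = (0.028150, -0.002667) ; Y_{8,-3}(Ω₂) = (0.001247, -0.001359) ; Δ = (0.000031, -0.000042)
  [-2]  conj(Y_{8,-2})(Ω₁) = (0.177826, 0.267566) ; Y_{8,-2}(Ω₂) = (0.022598, -0.013924) ; Δ = (0.007744, 0.003571)
  [-1]  conj(Y_{8,-1})(Ω₁) = (0.013757, -0.025661) ; Y_{8,-1}(Ω₂) = (0.237004, -0.067152) ; Δ = (0.001537, -0.007005)
  [+0]  conj(Y_{8,0})(Ω₁) = (0.316702, -0.000000) ; Y_{8,0}(Ω₂) = (1.109072, 0.000000) ; Δ = (0.351245, 0.000000)
  [+1]  conj(Y_{8,1})(Ω₁) = (-0.013757, -0.025661) ; Y_{8,1}(Ω₂) = (-0.237004, -0.067152) ; Δ = (0.001537, 0.007005)
  [+2]  conj(Y_{8,2})(Ω₁) = (0.177826, -0.267566) ; Y_{8,2}(Ω₂) = (0.022598, 0.013924) ; Δ = (0.007744, -0.003571)
  [+3]  conj(Y_{8,3})(Ω₁) = (-0.028150, -0.002667) ; Y_{8,3}(Ω₂) = (-0.001247, -0.001359) ; Δ = (0.000031, 0.000042)
  [+4]  conj(Y_{8,4})(Ω₁) = (-0.130576, -0.310877) ; Y_{8,4}(Ω₂) = (0.000041, 0.000082) ; Δ = (0.000020, -0.000023)
  [+5]  conj(Y_{8,5})(Ω₁) = (-0.016578, 0.020457) ; Y_{8,5}(Ω₂) = (-0.000001, -0.000003) ; Δ = (0.000000, 0.000000)
  [+6]  conj(Y_{8,6})(Ω₁) = (-0.368942, -0.070544) ; Y_{8,6}(Ω₂) = (-0.000000, 0.000000) ; Δ = (0.000000, -0.000000)
  [+7]  conj(Y_{8,7})(Ω₁) = (0.006647, 0.021249) ; Y_{8,7}(Ω₂) = (0.000000, -0.000000) ; Δ = (0.000000, 0.000000)
  [+8]  conj(Y_{8,8})(Ω₁) = (-0.360670, 0.367881) ; Y_{8,8}(Ω₂) = (-0.000000, 0.000000) ; Δ = (-0.000000, -0.000000)
Total Σ_m = (0.369911, 0.000000). Multiply by 0.739198: (0.273437, 0.000000). P_8(cos γ) = 0.273437

0.273437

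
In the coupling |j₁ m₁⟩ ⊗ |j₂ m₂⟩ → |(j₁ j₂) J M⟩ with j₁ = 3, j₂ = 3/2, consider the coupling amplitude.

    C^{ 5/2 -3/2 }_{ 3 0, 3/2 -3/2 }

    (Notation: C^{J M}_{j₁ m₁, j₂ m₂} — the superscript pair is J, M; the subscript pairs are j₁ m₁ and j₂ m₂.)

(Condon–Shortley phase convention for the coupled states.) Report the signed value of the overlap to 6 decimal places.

+0.507093  (= +√(9/35))

√[6·2!4!1!/8! · 3!3!0!3!1!4!] = √(1296/35)
  +(−1)^0/∏(0,2,3,0,1,1)! = 1/12  (running 1/12)
⟨..|..⟩ = √(1296/35)·(1/12) = +0.507093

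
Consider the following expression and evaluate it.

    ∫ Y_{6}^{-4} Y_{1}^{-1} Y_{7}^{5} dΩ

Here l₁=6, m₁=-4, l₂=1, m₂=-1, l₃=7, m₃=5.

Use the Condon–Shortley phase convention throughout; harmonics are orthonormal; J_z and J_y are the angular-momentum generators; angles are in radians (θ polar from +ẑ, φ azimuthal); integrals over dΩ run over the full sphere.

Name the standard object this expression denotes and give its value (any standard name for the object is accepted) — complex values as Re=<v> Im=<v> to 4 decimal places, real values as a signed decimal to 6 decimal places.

This is a Gaunt coefficient — the integral of a triple product of spherical harmonics over the sphere.
m-sum 0 ✓  L=14 even ✓  5≤7≤7 ✓
Π(2lᵢ+1) = 13×3×15 = 585
triangle coeff Δ(6,1,7) = 1/1365
Σ_t [0,0]: t=0:+1/518400 = 1/518400
(3j)²=7/195 [(6 1 7; 0 0 0)], sign=-1
Σ_t [0,0]: t=0:+1/14515200 = 1/14515200
(3j)²=22/455 [(6 1 7; -4 -1 5)], sign=+1
⇒ 4πI² = 66/65
I = (-1)√(66/65/(4π)) = -0.28425647

Gaunt coefficient, -0.284256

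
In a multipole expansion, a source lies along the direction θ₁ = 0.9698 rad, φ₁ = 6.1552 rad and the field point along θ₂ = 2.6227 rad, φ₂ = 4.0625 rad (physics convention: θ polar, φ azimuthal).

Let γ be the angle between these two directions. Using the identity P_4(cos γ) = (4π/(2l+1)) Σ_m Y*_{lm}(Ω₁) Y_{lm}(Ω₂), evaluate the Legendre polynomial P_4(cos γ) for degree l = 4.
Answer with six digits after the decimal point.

Term-by-term m-sum for l=4 (normalisation 4π/9 = 1.396263):
  m=-4: Y*=(0.178524, -0.100314)  Y=(-0.022930, 0.013808)  product (-0.002708, 0.004765)
  m=-3: Y*=(0.368186, -0.148750)  Y=(-0.123163, -0.049032)  product (-0.052640, 0.000268)
  m=-2: Y*=(0.272595, -0.071341)  Y=(-0.094233, -0.339145)  product (-0.049882, -0.085726)
  m=-1: Y*=(-0.166696, 0.021452)  Y=(0.280881, -0.369565)  product (-0.038894, 0.067631)
  m=+0: Y*=(-0.318848, -0.000000)  Y=(0.029570, 0.000000)  product (-0.009428, -0.000000)
  m=+1: Y*=(0.166696, 0.021452)  Y=(-0.280881, -0.369565)  product (-0.038894, -0.067631)
  m=+2: Y*=(0.272595, 0.071341)  Y=(-0.094233, 0.339145)  product (-0.049882, 0.085726)
  m=+3: Y*=(-0.368186, -0.148750)  Y=(0.123163, -0.049032)  product (-0.052640, -0.000268)
  m=+4: Y*=(0.178524, 0.100314)  Y=(-0.022930, -0.013808)  product (-0.002708, -0.004765)
Accumulated sum (-0.297679, 0.000000); after 4π/(2l+1) scaling, (-0.415638, 0.000000) ⇒ P_4 = -0.415638

-0.415638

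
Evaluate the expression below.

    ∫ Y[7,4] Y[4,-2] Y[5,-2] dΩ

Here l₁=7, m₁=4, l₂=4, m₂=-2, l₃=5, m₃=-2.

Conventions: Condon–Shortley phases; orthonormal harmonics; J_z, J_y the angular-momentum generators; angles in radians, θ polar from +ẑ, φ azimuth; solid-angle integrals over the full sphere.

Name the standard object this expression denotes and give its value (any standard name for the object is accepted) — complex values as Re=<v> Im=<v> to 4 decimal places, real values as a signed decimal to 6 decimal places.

Gaunt coefficient, +0.139828

This is a Gaunt coefficient — the integral of a triple product of spherical harmonics over the sphere.
Checks pass: Σm=0; 16 even; l₃=5∈[3,11].
(2·7+1)(2·4+1)(2·5+1) = 1485
Δ: 6! 8! 2! / 17! → 1/6126120
sum: t=2:+1/69120 t=3:−1/20736 t=4:+1/69120 = -1/51840
3j²(7 4 5; 0 0 0) = Δ·Π!·Σ² = 280/21879  (sign +1)
sum: t=0:+1/1036800 t=1:−1/172800 t=2:+1/483840 = -1/362880
3j²(7 4 5; 4 -2 -2) = Δ·Π!·Σ² = 20/1547  (sign +1)
combine: 4πI² = 1485·280/21879·20/1547 = 12000/48841
take √, sign +1: I = 0.13982777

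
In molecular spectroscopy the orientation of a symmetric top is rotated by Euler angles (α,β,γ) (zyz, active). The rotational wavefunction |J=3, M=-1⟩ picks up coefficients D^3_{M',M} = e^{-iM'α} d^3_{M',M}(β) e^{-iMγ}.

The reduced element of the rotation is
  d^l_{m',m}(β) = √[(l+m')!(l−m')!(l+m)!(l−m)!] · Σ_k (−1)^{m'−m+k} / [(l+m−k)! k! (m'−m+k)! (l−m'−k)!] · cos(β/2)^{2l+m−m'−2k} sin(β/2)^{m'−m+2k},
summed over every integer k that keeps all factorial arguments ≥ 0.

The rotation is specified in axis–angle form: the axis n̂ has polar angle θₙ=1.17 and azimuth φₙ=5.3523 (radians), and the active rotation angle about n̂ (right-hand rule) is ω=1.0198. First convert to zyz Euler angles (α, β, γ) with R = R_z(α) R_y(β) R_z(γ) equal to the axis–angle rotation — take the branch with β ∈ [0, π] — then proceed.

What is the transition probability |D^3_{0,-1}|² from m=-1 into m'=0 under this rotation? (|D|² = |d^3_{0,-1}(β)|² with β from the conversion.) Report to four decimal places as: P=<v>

Axis–angle → zyz. n̂ = (sinθₙcosφₙ, sinθₙsinφₙ, cosθₙ) = (+0.549802, -0.738579, +0.390152), ω = 1.0198.
R = I cosω + sinω [n̂]ₓ + (1−cosω) n̂n̂ᵀ gives
  R = [+0.667563, -0.525889, -0.527067; +0.138932, +0.783447, -0.605730; +0.731476, +0.331137, +0.596063]
β = atan2(√(R₁₃²+R₂₃²), R₃₃) = 0.932208; α = atan2(R₂₃, R₁₃) mod 2π = 3.996321; γ = atan2(R₃₂, −R₃₁) mod 2π = 2.716499
D^3_{0,-1}(3.9963,0.9322,2.7165) = e^{-i·0·3.9963}·d^3_{0,-1}(0.9322)·e^{-i·-1·2.7165}. Compute d first:
Half-angle: c=0.893326, s=0.449409. N=√(6·6·2·24)=41.569219
k: max(0,(-1)−(0))=0 … min(3+(-1),3−(0))=2
  k=0: (−1)^1·41.5692/(12)·0.8933^5·0.4494^1 = -0.885692
  k=1: (−1)^2·41.5692/(4)·0.8933^3·0.4494^3 = +0.672462
  k=2: (−1)^3·41.5692/(12)·0.8933^1·0.4494^5 = -0.056730
d^3_{0,-1}(0.9322) = -0.885692 +0.672462 -0.056730 = -0.269960
|D^3_{0,-1}|² = |d^3_{0,-1}(β)|² = (-0.269960)² = 0.072878 (the z-rotation phases have unit modulus)

P=0.0729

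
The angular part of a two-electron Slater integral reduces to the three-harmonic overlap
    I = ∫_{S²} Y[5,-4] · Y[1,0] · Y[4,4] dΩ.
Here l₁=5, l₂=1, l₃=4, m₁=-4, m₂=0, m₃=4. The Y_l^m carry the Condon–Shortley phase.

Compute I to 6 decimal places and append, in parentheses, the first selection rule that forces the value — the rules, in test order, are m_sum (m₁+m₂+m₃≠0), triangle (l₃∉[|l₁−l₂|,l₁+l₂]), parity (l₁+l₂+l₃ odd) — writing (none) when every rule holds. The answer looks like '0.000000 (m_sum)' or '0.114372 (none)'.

Checks pass: Σm=0; 10 even; l₃=4∈[4,6].
(2·5+1)(2·1+1)(2·4+1) = 297
Δ: 2! 8! 0! / 11! → 1/495
sum: t=1:−1/576 = -1/576
3j²(5 1 4; 0 0 0) = Δ·Π!·Σ² = 5/99  (sign -1)
sum: t=1:−1/40320 = -1/40320
3j²(5 1 4; -4 0 4) = Δ·Π!·Σ² = 1/55  (sign -1)
combine: 4πI² = 297·5/99·1/55 = 3/11
take √, sign +1: I = 0.14731920
No selection rule forces the value: the integral is nonzero (none).

0.147319 (none)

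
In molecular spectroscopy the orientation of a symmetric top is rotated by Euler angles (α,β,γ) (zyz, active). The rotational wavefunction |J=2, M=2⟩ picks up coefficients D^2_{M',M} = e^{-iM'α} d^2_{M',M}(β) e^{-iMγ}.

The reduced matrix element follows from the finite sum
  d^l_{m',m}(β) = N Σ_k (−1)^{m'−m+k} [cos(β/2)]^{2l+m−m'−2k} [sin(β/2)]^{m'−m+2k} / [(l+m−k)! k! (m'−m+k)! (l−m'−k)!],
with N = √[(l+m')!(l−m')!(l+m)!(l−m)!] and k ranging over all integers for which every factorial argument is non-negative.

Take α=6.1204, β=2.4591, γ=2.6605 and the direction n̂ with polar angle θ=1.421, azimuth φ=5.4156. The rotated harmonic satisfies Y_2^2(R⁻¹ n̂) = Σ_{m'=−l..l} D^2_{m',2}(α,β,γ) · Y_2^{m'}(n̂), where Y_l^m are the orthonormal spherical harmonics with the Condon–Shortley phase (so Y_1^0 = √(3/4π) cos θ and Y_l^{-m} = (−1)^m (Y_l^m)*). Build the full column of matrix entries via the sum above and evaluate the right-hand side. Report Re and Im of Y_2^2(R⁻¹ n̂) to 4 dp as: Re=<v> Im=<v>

Need the full column D^2_{m',2} for m'=−2..2 at α=6.1204, β=2.4591, γ=2.6605.
cos(β/2)=0.334662, sin(β/2)=0.942338
d^2_{-2,2}: single k=4 term ⇒ +0.788547;  D = +0.634080+0.468773i
d^2_{-1,2}: single k=3 term ⇒ +0.560089;  D = +0.390458+0.401549i
d^2_{0,2}: single k=2 term ⇒ +0.243614;  D = +0.139281+0.199871i
d^2_{1,2}: single k=1 term ⇒ +0.070641;  D = +0.030461+0.063736i
d^2_{2,2}: single k=0 term ⇒ +0.012544;  D = +0.003503+0.012045i
Y_2^{m'}(θ=1.421,φ=5.4156) and Σ D·Y over m':
  (+0.6341+0.4688i)·(-0.0618+0.3726i)  (+0.3905+0.4015i)·(+0.0737+0.0870i)  (+0.1393+0.1999i)·(-0.2943+0.0000i)  (+0.0305+0.0637i)·(-0.0737+0.0870i)  (+0.0035+0.0120i)·(-0.0618-0.3726i)
Y_2^2(R⁻¹ n̂) = -0.264484+0.207906i

Re=-0.2645 Im=0.2079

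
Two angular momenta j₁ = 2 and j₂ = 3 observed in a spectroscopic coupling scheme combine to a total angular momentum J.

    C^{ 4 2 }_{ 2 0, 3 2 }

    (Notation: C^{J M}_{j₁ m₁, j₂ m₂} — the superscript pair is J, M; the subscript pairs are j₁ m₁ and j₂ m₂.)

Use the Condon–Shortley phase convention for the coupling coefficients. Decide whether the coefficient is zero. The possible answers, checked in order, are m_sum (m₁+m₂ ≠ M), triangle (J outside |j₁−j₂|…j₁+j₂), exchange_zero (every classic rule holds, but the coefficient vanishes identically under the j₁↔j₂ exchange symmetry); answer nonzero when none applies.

nonzero

m-sum: m₁+m₂ = 0+2 = 2, M = 2  ✓
triangle: |j₁−j₂| = 1 ≤ J = 4 ≤ j₁+j₂ = 5  ✓
exchange: j₁≠j₂ or m₁≠m₂ — the exchange symmetry imposes no constraint here
value check: CG = −√(12/35) = -0.585540 ≠ 0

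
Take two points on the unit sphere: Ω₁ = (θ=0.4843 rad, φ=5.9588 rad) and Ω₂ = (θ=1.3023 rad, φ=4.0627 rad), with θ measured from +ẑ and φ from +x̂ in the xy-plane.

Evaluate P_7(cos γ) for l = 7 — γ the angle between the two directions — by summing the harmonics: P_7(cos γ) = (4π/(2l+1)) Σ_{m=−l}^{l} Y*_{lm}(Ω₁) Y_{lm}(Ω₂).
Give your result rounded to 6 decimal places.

-0.185018

Term-by-term m-sum for l=7 (normalisation 4π/15 = 0.837758):
  m=-7: Y*=-0.00153 - 0.00181j  Y=-0.38210 + 0.06345j  product 0.00070 + 0.00060j
  m=-6: Y*=-0.00619 - 0.01569j  Y=0.28998 + 0.27371j  product 0.00250 - 0.00624j
  m=-5: Y*=-0.00377 - 0.07361j  Y=-0.00278 + 0.02588j  product 0.00192 + 0.00011j
  m=-4: Y*=0.05915 - 0.21105j  Y=0.30038 - 0.18122j  product -0.02048 - 0.07411j
  m=-3: Y*=0.24522 - 0.36026j  Y=-0.08630 - 0.03430j  product -0.03352 + 0.02268j
  m=-2: Y*=0.39625 - 0.30047j  Y=-0.08241 - 0.29615j  product -0.12164 - 0.09259j
  m=-1: Y*=0.09022 - 0.03034j  Y=-0.08191 + 0.10781j  product -0.00412 + 0.01221j
  m=+0: Y*=-0.43997 + 0.00000j  Y=-0.29191 + 0.00000j  product 0.12843 + 0.00000j
  m=+1: Y*=-0.09022 - 0.03034j  Y=0.08191 + 0.10781j  product -0.00412 - 0.01221j
  m=+2: Y*=0.39625 + 0.30047j  Y=-0.08241 + 0.29615j  product -0.12164 + 0.09259j
  m=+3: Y*=-0.24522 - 0.36026j  Y=0.08630 - 0.03430j  product -0.03352 - 0.02268j
  m=+4: Y*=0.05915 + 0.21105j  Y=0.30038 + 0.18122j  product -0.02048 + 0.07411j
  m=+5: Y*=0.00377 - 0.07361j  Y=0.00278 + 0.02588j  product 0.00192 - 0.00011j
  m=+6: Y*=-0.00619 + 0.01569j  Y=0.28998 - 0.27371j  product 0.00250 + 0.00624j
  m=+7: Y*=0.00153 - 0.00181j  Y=0.38210 + 0.06345j  product 0.00070 - 0.00060j
Accumulated sum -0.22085 + 0.00000j; after 4π/(2l+1) scaling, -0.18502 + 0.00000j ⇒ P_7 = -0.185018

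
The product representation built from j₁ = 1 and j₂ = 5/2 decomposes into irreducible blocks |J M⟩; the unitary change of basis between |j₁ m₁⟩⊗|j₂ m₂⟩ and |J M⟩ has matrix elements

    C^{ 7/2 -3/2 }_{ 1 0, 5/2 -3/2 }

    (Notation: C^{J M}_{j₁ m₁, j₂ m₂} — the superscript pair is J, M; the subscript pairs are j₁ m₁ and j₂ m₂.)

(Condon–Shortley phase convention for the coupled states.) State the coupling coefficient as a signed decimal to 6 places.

+0.690066

j₁+j₂−J=0  J+j₁−j₂=2  J−j₁+j₂=5  j₁+j₂+J+1=8
(j₁±m₁, j₂±m₂, J±M) = (1,1,1,4,2,5)
P² = 1920/7
sum k=0..0:
  [0] +1/24 = 1/24
S = 1/24
C² = P²·S² = 10/21 ; C = +0.690066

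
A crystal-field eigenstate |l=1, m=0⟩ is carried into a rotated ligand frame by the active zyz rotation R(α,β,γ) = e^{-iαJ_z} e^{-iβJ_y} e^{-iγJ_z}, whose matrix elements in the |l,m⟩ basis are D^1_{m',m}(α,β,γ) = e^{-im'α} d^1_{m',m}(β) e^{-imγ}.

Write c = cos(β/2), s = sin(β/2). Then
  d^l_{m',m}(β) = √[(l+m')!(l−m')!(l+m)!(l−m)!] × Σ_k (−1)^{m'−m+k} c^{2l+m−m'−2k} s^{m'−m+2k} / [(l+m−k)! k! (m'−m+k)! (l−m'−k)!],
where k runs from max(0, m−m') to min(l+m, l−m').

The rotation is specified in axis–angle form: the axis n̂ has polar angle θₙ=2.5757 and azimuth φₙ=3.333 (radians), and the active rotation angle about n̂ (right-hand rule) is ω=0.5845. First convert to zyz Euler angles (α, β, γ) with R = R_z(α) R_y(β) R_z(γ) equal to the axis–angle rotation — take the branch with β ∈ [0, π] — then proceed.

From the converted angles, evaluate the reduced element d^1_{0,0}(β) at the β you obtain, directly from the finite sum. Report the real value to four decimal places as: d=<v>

Axis–angle → zyz. n̂ = (sinθₙcosφₙ, sinθₙsinφₙ, cosθₙ) = (-0.526378, -0.102001, -0.844110), ω = 0.5845.
R = I cosω + sinω [n̂]ₓ + (1−cosω) n̂n̂ᵀ gives
  R = [+0.879986, +0.474679, +0.017480; -0.456852, +0.835715, +0.304740; +0.130045, -0.276152, +0.952275]
β = atan2(√(R₁₃²+R₂₃²), R₃₃) = 0.310191; α = atan2(R₂₃, R₁₃) mod 2π = 1.513499; γ = atan2(R₃₂, −R₃₁) mod 2π = 4.272277
d^1_{0,0}(β=0.3102) via the finite sum:
With c≡cos(β/2)=0.987997 and s≡sin(β/2)=0.154474, N=[1·1·1·1]^{1/2}=1.000000
k∈{0,1} keeps every argument non-negative
  k=0: (−1)^0·1.0000/(1)·0.9880^2·0.1545^0 = +0.976138
  k=1: (−1)^1·1.0000/(1)·0.9880^0·0.1545^2 = -0.023862
d^1_{0,0}(0.3102) = +0.976138 -0.023862 = +0.952275

d=0.9523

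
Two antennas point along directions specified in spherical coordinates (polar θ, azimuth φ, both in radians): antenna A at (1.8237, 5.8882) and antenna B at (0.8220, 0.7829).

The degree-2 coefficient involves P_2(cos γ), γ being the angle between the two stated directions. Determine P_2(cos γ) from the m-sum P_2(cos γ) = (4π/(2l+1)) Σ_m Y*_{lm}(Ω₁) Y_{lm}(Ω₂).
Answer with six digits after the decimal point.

-0.484637

Expand P_2 via completeness: Σ_{m} conj(Y_{2,m}) at Ω₁ times Y_{2,m} at Ω₂ —
  [-2]  conj(Y_{2,-2})(Ω₁) = 0.25486 - 0.25720j ; Y_{2,-2}(Ω₂) = 0.00104 - 0.20726j ; Δ = -0.05304 - 0.05309j
  [-1]  conj(Y_{2,-1})(Ω₁) = -0.17274 + 0.07202j ; Y_{2,-1}(Ω₂) = 0.27309 - 0.27172j ; Δ = -0.02761 + 0.06661j
  [+0]  conj(Y_{2,0})(Ω₁) = -0.25615 + 0.00000j ; Y_{2,0}(Ω₂) = 0.12309 + 0.00000j ; Δ = -0.03153 + 0.00000j
  [+1]  conj(Y_{2,1})(Ω₁) = 0.17274 + 0.07202j ; Y_{2,1}(Ω₂) = -0.27309 - 0.27172j ; Δ = -0.02761 - 0.06661j
  [+2]  conj(Y_{2,2})(Ω₁) = 0.25486 + 0.25720j ; Y_{2,2}(Ω₂) = 0.00104 + 0.20726j ; Δ = -0.05304 + 0.05309j
Σ over m = -0.19283 + 0.00000j; ×(4π/5) → -0.48464 + 0.00000j. Real part: -0.484637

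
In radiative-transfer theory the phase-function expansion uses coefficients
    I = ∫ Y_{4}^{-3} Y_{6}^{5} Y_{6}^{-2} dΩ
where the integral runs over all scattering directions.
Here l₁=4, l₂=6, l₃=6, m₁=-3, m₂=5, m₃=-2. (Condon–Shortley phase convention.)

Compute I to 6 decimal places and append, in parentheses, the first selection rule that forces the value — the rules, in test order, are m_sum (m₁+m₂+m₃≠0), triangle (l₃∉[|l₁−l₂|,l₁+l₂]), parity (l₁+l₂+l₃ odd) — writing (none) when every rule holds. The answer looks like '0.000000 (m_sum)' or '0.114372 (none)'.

Rules hold: Σm=0, L=16 even, 2≤6≤10.
N = 9·13·13 = 1521
Δ = 4!·4!·8!/17! = 1/15315300
Racah Σ t=0..4: t=0:+1/829440 t=1:−1/25920 t=2:+1/9216 t=3:−1/25920 t=4:+1/829440 = 7/207360
⇒ 3j(4 6 6; 0 0 0)² = 28/2431, sgn +1
Racah Σ t=3..4: t=3:−1/5806080 t=4:+1/725760 = 1/829440
⇒ 3j(4 6 6; -3 5 -2)² = 49/2652, sgn +1
4πI² = N·(3j₀)²·(3jₘ)² = 1029/3179
I = +1·√(0.323687/4π) = 0.16049352
No selection rule forces the value: the integral is nonzero (none).

0.160494 (none)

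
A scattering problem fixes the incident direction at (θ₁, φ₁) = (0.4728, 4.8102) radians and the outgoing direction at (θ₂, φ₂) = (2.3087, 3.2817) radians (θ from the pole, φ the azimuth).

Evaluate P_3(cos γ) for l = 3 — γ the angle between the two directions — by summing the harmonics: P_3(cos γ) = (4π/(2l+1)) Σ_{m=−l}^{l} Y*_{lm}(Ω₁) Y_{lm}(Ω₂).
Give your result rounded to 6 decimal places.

Addition theorem: P_3(cos γ) = (4π/7) Σ_m Y*_{lm}(Ω₁) Y_{lm}(Ω₂), m = −3…3:
  m=-3: (-0.011396, 0.037716) × (-0.154278, 0.068956) = (-0.000843, -0.006605)  (running Σ = (-0.000843, -0.006605))
  m=-2: (-0.185083, -0.036675) × (-0.361689, 0.104089) = (0.070760, -0.006000)  (running Σ = (0.069917, -0.012605))
  m=-1: (0.042586, -0.434001) × (-0.299015, 0.042171) = (0.005568, 0.131569)  (running Σ = (0.075486, 0.118964))
  m=0: (0.319992, -0.000000) × (0.185053, 0.000000) = (0.059215, 0.000000)  (running Σ = (0.134701, 0.118964))
  m=1: (-0.042586, -0.434001) × (0.299015, 0.042171) = (0.005568, -0.131569)  (running Σ = (0.140269, -0.012605))
  m=2: (-0.185083, 0.036675) × (-0.361689, -0.104089) = (0.070760, 0.006000)  (running Σ = (0.211029, -0.006605))
  m=3: (0.011396, 0.037716) × (0.154278, 0.068956) = (-0.000843, 0.006605)  (running Σ = (0.210187, -0.000000))
Σ over m = (0.210187, -0.000000); ×(4π/7) → (0.377326, -0.000000). Real part: 0.377326

0.377326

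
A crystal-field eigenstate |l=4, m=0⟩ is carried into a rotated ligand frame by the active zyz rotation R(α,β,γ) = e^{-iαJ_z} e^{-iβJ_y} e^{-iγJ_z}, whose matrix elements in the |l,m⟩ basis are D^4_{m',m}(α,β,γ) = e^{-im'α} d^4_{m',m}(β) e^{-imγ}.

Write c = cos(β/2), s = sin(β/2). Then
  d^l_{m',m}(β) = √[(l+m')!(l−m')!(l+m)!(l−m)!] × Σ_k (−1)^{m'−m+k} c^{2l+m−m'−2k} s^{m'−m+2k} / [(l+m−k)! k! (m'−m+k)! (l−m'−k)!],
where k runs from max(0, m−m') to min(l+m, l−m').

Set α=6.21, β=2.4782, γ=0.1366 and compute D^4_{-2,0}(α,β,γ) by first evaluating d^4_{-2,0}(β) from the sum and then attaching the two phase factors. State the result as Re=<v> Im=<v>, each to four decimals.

Re=0.4961 Im=-0.0731

Split into d^4_{-2,0}(β=2.4782) × two z-phases.
With c≡cos(β/2)=0.325647 and s≡sin(β/2)=0.945491, N=[2·720·24·24]^{1/2}=910.735966
k: max(0,(0)−(-2))=2 … min(4+(0),4−(-2))=4
  k=2: (−1)^0·910.7360/(96)·0.3256^6·0.9455^2 = +0.010114
  k=3: (−1)^1·910.7360/(36)·0.3256^4·0.9455^4 = -0.227358
  k=4: (−1)^2·910.7360/(96)·0.3256^2·0.9455^6 = +0.718723
d^4_{-2,0}(2.4782) = +0.010114 -0.227358 +0.718723 = +0.501479
D = (+0.989307-0.145849i)·(+0.501479)·(+1.000000+0.000000i) = +0.496117-0.073140i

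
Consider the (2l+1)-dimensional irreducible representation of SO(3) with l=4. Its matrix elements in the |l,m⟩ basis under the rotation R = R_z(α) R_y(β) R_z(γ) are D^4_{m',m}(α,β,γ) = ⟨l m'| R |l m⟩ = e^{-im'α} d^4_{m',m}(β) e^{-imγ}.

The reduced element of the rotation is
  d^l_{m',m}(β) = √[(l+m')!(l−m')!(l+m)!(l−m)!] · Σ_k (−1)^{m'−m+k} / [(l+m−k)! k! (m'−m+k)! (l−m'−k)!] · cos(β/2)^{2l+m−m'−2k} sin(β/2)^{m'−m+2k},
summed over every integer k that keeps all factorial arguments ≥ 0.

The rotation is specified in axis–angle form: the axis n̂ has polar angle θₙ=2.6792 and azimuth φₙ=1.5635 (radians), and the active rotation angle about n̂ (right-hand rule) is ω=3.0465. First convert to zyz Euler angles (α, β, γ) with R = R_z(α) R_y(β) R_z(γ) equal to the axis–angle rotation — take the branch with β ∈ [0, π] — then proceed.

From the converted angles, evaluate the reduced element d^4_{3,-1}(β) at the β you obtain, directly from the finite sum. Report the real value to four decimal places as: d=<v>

d=0.2852

Axis–angle → zyz. n̂ = (sinθₙcosφₙ, sinθₙsinφₙ, cosθₙ) = (+0.003255, +0.446079, -0.894988), ω = 3.0465.
R = I cosω + sinω [n̂]ₓ + (1−cosω) n̂n̂ᵀ gives
  R = [-0.995461, +0.087876, +0.036542; -0.082081, -0.598408, -0.796976; -0.048168, -0.796358, +0.602905]
β = atan2(√(R₁₃²+R₂₃²), R₃₃) = 0.923659; α = atan2(R₂₃, R₁₃) mod 2π = 4.758208; γ = atan2(R₃₂, −R₃₁) mod 2π = 4.772800
d^4_{3,-1}(β=0.9237) via the finite sum:
Half-angle: c=0.895239, s=0.445587. N=√(5040·1·6·120)=1904.940944
k∈{0,1} keeps every argument non-negative
  k=0: (−1)^4·1904.9409/(144)·0.8952^4·0.4456^4 = +0.334968
  k=1: (−1)^5·1904.9409/(240)·0.8952^2·0.4456^6 = -0.049790
d^4_{3,-1}(0.9237) = +0.334968 -0.049790 = +0.285178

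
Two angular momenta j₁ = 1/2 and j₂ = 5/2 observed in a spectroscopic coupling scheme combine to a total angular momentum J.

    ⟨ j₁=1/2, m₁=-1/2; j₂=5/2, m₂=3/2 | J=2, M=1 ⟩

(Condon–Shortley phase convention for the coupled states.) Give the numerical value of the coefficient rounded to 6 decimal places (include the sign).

√[5·1!0!4!/6! · 0!1!4!1!3!1!] = √(24)
  +(−1)^1/∏(1,0,0,3,0,1)! = -1/6  (running -1/6)
⟨..|..⟩ = √(24)·(-1/6) = -0.816497

-0.816497  (= −√(2/3))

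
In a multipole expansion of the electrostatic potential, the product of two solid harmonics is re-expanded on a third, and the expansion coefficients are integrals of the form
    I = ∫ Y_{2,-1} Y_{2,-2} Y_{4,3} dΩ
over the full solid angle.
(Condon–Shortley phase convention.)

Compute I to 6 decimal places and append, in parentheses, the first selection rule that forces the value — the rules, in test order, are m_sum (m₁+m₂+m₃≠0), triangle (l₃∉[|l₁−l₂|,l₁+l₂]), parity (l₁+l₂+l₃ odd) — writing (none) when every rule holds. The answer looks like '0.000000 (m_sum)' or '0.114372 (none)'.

-0.238414 (none)

m-sum 0 ✓  L=8 even ✓  0≤4≤4 ✓
Π(2lᵢ+1) = 5×5×9 = 225
triangle coeff Δ(2,2,4) = 1/630
Σ_t [0,0]: t=0:+1/16 = 1/16
(3j)²=2/35 [(2 2 4; 0 0 0)], sign=+1
Σ_t [0,0]: t=0:+1/144 = 1/144
(3j)²=1/18 [(2 2 4; -1 -2 3)], sign=-1
⇒ 4πI² = 5/7
I = (-1)√(5/7/(4π)) = -0.23841361
No selection rule forces the value: the integral is nonzero (none).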